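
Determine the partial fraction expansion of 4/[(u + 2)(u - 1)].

4/(u + 2)(u - 1) = P/(u + 2) + Q/(u - 1). P = 4/(-2 - 1) = -4/3, Q = 4/(1 + 2) = 4/3
Result: (-4/3)/(u + 2) + (4/3)/(u - 1)


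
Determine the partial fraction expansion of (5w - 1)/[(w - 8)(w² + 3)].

At w=8: P = (5·8 - 1)/(8² + 3) = 39/67. Q = -P = -39/67, R = 5 - 8·P = 23/67
Result: (39/67)/(w - 8) - ((39/67)w - 23/67)/(w² + 3)


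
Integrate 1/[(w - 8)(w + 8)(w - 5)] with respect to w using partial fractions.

Cover-up: A = 1/48, B = 1/208, C = -1/39. Decomposition: (1/48)/(w - 8) + (1/208)/(w + 8) - (1/39)/(w - 5). Integrate each term: (1/48) ln|(w - 8)| + (1/208) ln|(w + 8)| - (1/39) ln|(w - 5)| + C


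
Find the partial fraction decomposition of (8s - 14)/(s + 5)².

(8s - 14) = P(s + 5) + Q. At s = -5: Q = 8·(-5) - 14 = -54. Coeff of s: P = 8
Result: 8/(s + 5) - 54/(s + 5)²


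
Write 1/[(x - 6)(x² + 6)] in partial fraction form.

Cover-up at x = 6: A = 1/(6² + 6) = 1/42. Then B = -A = -1/42, C = -A·(0 + 6) = -1/7
Result: (1/42)/(x - 6) - ((1/42)x + 1/7)/(x² + 6)


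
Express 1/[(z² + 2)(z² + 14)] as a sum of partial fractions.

Coefficient matching gives A = C = 0, B = 1/(14-2) = 1/12, D = -B = -1/12
Result: (1/12)/(z² + 2) - (1/12)/(z² + 14)


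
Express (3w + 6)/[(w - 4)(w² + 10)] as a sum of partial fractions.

At w=4: P = (3·4 + 6)/(4² + 10) = 9/13. Q = -P = -9/13, R = 3 - 4·P = 3/13
Result: (9/13)/(w - 4) - ((9/13)w - 3/13)/(w² + 10)


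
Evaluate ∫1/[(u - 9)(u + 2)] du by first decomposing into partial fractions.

Decompose: 1/[(u - 9)(u + 2)] = (1/11)/(u - 9) - (1/11)/(u + 2). Integrate each term: (1/11) ln|(u - 9)| - (1/11) ln|(u + 2)| + C


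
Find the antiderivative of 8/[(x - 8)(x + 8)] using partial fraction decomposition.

Decompose: 8/[(x - 8)(x + 8)] = (1/2)/(x - 8) - (1/2)/(x + 8). Integrate each term: (1/2) ln|(x - 8)| - (1/2) ln|(x + 8)| + C


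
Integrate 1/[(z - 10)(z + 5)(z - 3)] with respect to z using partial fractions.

Cover-up: α = 1/105, β = 1/120, γ = -1/56. Decomposition: (1/105)/(z - 10) + (1/120)/(z + 5) - (1/56)/(z - 3). Integrate each term: (1/105) ln|(z - 10)| + (1/120) ln|(z + 5)| - (1/56) ln|(z - 3)| + C


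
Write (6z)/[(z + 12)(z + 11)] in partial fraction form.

At z=-12: α = (6·(-12) + 0)/(-12 + 11) = 72. At z=-11: β = (6·(-11) + 0)/(-11 + 12) = -66
Result: 72/(z + 12) - 66/(z + 11)


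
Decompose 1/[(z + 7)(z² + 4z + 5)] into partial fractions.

Cover-up at z = -7: A = 1/((-7)² + 4·(-7) + 5) = 1/26. Then B = -A = -1/26, C = -A·(4 - 7) = 3/26
Result: (1/26)/(z + 7) - ((1/26)z - 3/26)/(z² + 4z + 5)


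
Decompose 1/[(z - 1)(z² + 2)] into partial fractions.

Cover-up at z = 1: α = 1/(1² + 2) = 1/3. Then β = -α = -1/3, γ = -α·(0 + 1) = -1/3
Result: (1/3)/(z - 1) - ((1/3)z + 1/3)/(z² + 2)


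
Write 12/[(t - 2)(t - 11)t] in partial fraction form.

Using cover-up method: P = -2/3, Q = 4/33, R = 6/11
Result: (-2/3)/(t - 2) + (4/33)/(t - 11) + (6/11)/t


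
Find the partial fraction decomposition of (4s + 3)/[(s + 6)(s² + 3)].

At s=-6: α = (4·(-6) + 3)/((-6)² + 3) = -7/13. β = -α = 7/13, γ = 4 - (-6)·α = 10/13
Result: (-7/13)/(s + 6) + ((7/13)s + 10/13)/(s² + 3)


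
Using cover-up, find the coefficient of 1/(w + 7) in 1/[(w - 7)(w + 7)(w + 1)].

Cover (w + 7), set w=-7: 1/[(-7 - 7)(-7 + 1)] = 1/84


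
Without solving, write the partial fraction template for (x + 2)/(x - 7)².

Repeated linear factor: α/(x - 7) + β/(x - 7)²


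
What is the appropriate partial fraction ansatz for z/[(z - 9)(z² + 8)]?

Linear + irreducible quadratic: A/(z - 9) + (Bz + C)/(z² + 8)


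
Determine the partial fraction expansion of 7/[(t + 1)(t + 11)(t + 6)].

Using cover-up method: A = 7/50, B = 7/50, C = -7/25
Result: (7/50)/(t + 1) + (7/50)/(t + 11) - (7/25)/(t + 6)


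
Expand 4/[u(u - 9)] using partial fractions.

4/u(u - 9) = A/u + B/(u - 9). A = 4/(0 - 9) = -4/9, B = 4/(9 - 0) = 4/9
Result: (-4/9)/u + (4/9)/(u - 9)


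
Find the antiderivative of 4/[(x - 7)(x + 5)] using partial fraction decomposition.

Decompose: 4/[(x - 7)(x + 5)] = (1/3)/(x - 7) - (1/3)/(x + 5). Integrate each term: (1/3) ln|(x - 7)| - (1/3) ln|(x + 5)| + C


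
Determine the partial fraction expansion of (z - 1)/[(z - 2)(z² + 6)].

At z=2: A = (1·2 - 1)/(2² + 6) = 1/10. B = -A = -1/10, C = 1 - 2·A = 4/5
Result: (1/10)/(z - 2) - ((1/10)z - 4/5)/(z² + 6)


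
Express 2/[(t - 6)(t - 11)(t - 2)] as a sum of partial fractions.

Using cover-up method: P = -1/10, Q = 2/45, R = 1/18
Result: (-1/10)/(t - 6) + (2/45)/(t - 11) + (1/18)/(t - 2)


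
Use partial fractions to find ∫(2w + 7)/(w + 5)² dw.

Decompose: A = 2, B = 2·(-5) + 7 = -3, so (2w + 7)/(w + 5)² = 2/(w + 5) - 3/(w + 5)². Integrate: ∫ A/(w + 5) dw = 2 ln|(w + 5)|; ∫ B/(w + 5)² dw = 3/(w + 5). Sum: 2 ln|(w + 5)| + 3/(w + 5) + C


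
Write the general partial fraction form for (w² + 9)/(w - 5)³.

Repeated linear factor (power 3): P/(w - 5) + Q/(w - 5)² + R/(w - 5)³


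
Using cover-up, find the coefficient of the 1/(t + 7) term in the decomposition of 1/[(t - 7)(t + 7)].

Cover (t + 7), set t=-7: 1/((t - 7) at t=-7) = 1/(-14) = -1/14


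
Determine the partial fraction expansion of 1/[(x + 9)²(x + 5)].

Cover-up at x=-5: R = 1/(-5 + 9)² = 1/16. Cover-up at x=-9: Q = 1/(-9 + 5) = -1/4. Comparing x² coeff: P = -R = -1/16
Result: (-1/16)/(x + 9) - (1/4)/(x + 9)² + (1/16)/(x + 5)


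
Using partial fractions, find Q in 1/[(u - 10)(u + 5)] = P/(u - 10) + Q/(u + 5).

Cover-up at u = -5: Q = 1/(-5 - 10) = -1/15


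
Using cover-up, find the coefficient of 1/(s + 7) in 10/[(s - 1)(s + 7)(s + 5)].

Cover (s + 7), set s=-7: 10/[(-7 - 1)(-7 + 5)] = 5/8


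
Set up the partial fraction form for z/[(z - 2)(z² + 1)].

Linear + irreducible quadratic: P/(z - 2) + (Qz + R)/(z² + 1)


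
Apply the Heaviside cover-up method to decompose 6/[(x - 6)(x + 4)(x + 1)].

Cover (x - 6), x=6: α = 6/[(6 + 4)(6 + 1)] = 3/35. Cover (x + 4), x=-4: β = 6/[(-4 - 6)(-4 + 1)] = 1/5. Cover (x + 1), x=-1: γ = 6/[(-1 - 6)(-1 + 4)] = -2/7.
Result: (3/35)/(x - 6) + (1/5)/(x + 4) - (2/7)/(x + 1)


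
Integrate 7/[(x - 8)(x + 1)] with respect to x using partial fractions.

Decompose: 7/[(x - 8)(x + 1)] = (7/9)/(x - 8) - (7/9)/(x + 1). Integrate each term: (7/9) ln|(x - 8)| - (7/9) ln|(x + 1)| + C


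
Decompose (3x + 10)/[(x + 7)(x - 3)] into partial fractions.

At x=-7: α = (3·(-7) + 10)/(-7 - 3) = 11/10. At x=3: β = (3·3 + 10)/(3 + 7) = 19/10
Result: (11/10)/(x + 7) + (19/10)/(x - 3)


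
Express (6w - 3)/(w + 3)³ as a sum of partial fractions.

(6w - 3) = A(w + 3)² + B(w + 3) + C. At w = -3: C = 6·(-3) - 3 = -21. Coefficients: A = 0, B = 6
Result: 6/(w + 3)² - 21/(w + 3)³


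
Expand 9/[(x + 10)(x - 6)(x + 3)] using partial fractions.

Using cover-up method: P = 9/112, Q = 1/16, R = -1/7
Result: (9/112)/(x + 10) + (1/16)/(x - 6) - (1/7)/(x + 3)


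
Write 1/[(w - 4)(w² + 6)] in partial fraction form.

Cover-up at w = 4: P = 1/(4² + 6) = 1/22. Then Q = -P = -1/22, R = -P·(0 + 4) = -2/11
Result: (1/22)/(w - 4) - ((1/22)w + 2/11)/(w² + 6)


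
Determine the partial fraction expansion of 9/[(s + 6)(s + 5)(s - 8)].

Using cover-up method: P = 9/14, Q = -9/13, R = 9/182
Result: (9/14)/(s + 6) - (9/13)/(s + 5) + (9/182)/(s - 8)


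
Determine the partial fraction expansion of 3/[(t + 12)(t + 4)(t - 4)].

Using cover-up method: α = 3/128, β = -3/64, γ = 3/128
Result: (3/128)/(t + 12) - (3/64)/(t + 4) + (3/128)/(t - 4)


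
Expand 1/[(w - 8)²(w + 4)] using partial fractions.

Cover-up at w=-4: γ = 1/(-4 - 8)² = 1/144. Cover-up at w=8: β = 1/(8 + 4) = 1/12. Comparing w² coeff: α = -γ = -1/144
Result: (-1/144)/(w - 8) + (1/12)/(w - 8)² + (1/144)/(w + 4)


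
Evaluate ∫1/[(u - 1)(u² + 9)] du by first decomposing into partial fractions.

Cover-up at u=1: A = 1/(1²+9) = 1/10. Coeff matching: B = -1/10, C = -1/10. Decomposition: (1/10)/(u - 1) - ((1/10)u + 1/10)/(u² + 9). Integrate: linear → ln, quadratic → (1/2)ln + arctan: (1/10) ln|(u - 1)| - (1/20) ln(u² + 9) - (1/30) arctan(u/3) + C


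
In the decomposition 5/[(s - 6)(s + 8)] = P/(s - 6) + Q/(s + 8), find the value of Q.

Cover-up at s = -8: Q = 5/(-8 - 6) = -5/14


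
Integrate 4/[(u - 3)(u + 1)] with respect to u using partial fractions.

Decompose: 4/[(u - 3)(u + 1)] = 1/(u - 3) - 1/(u + 1). Integrate each term: ln|(u - 3)| - ln|(u + 1)| + C


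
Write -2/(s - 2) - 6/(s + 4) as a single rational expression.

Common denominator (s - 2)(s + 4). Numerator: -2(s + 4) - 6(s - 2) = (-2s - 8) - (6s - 12) = -8s + 4
Result: (-8s + 4)/[(s - 2)(s + 4)]


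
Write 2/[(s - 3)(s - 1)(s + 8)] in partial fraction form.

Using cover-up method: α = 1/11, β = -1/9, γ = 2/99
Result: (1/11)/(s - 3) - (1/9)/(s - 1) + (2/99)/(s + 8)


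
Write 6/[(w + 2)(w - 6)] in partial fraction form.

6/(w + 2)(w - 6) = α/(w + 2) + β/(w - 6). α = 6/(-2 - 6) = -3/4, β = 6/(6 + 2) = 3/4
Result: (-3/4)/(w + 2) + (3/4)/(w - 6)


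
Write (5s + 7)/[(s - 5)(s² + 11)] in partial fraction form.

At s=5: α = (5·5 + 7)/(5² + 11) = 8/9. β = -α = -8/9, γ = 5 - 5·α = 5/9
Result: (8/9)/(s - 5) - ((8/9)s - 5/9)/(s² + 11)


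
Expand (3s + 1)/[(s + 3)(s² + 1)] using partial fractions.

At s=-3: A = (3·(-3) + 1)/((-3)² + 1) = -4/5. B = -A = 4/5, C = 3 - (-3)·A = 3/5
Result: (-4/5)/(s + 3) + ((4/5)s + 3/5)/(s² + 1)


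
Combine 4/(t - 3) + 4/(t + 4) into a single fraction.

Common denominator (t - 3)(t + 4). Numerator: 4(t + 4) + 4(t - 3) = (4t + 16) + (4t - 12) = 8t + 4
Result: (8t + 4)/[(t - 3)(t + 4)]


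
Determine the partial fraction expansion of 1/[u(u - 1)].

1/u(u - 1) = α/u + β/(u - 1). α = 1/(0 - 1) = -1, β = 1/(1 - 0) = 1
Result: -1/u + 1/(u - 1)


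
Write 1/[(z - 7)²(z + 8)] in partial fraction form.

Cover-up at z=-8: γ = 1/(-8 - 7)² = 1/225. Cover-up at z=7: β = 1/(7 + 8) = 1/15. Comparing z² coeff: α = -γ = -1/225
Result: (-1/225)/(z - 7) + (1/15)/(z - 7)² + (1/225)/(z + 8)


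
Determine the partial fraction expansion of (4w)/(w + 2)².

(4w) = α(w + 2) + β. At w = -2: β = 4·(-2) + 0 = -8. Coeff of w: α = 4
Result: 4/(w + 2) - 8/(w + 2)²


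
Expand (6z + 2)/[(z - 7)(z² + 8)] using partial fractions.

At z=7: A = (6·7 + 2)/(7² + 8) = 44/57. B = -A = -44/57, C = 6 - 7·A = 34/57
Result: (44/57)/(z - 7) - ((44/57)z - 34/57)/(z² + 8)


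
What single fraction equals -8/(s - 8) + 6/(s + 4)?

Common denominator (s - 8)(s + 4). Numerator: -8(s + 4) + 6(s - 8) = (-8s - 32) + (6s - 48) = -2s - 80
Result: (-2s - 80)/[(s - 8)(s + 4)]


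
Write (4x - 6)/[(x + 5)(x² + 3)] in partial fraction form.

At x=-5: α = (4·(-5) - 6)/((-5)² + 3) = -13/14. β = -α = 13/14, γ = 4 - (-5)·α = -9/14
Result: (-13/14)/(x + 5) + ((13/14)x - 9/14)/(x² + 3)


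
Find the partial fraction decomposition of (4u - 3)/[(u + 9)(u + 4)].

At u=-9: α = (4·(-9) - 3)/(-9 + 4) = 39/5. At u=-4: β = (4·(-4) - 3)/(-4 + 9) = -19/5
Result: (39/5)/(u + 9) - (19/5)/(u + 4)


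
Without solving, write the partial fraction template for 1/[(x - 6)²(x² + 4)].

Repeated linear + quadratic: α/(x - 6) + β/(x - 6)² + (γx + δ)/(x² + 4)


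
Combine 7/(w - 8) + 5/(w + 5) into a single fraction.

Common denominator (w - 8)(w + 5). Numerator: 7(w + 5) + 5(w - 8) = (7w + 35) + (5w - 40) = 12w - 5
Result: (12w - 5)/[(w - 8)(w + 5)]


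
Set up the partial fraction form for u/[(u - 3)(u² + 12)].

Linear + irreducible quadratic: P/(u - 3) + (Qu + R)/(u² + 12)


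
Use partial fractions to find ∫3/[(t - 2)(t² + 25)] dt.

Cover-up at t=2: P = 3/(2²+25) = 3/29. Coeff matching: Q = -3/29, R = -6/29. Decomposition: (3/29)/(t - 2) - ((3/29)t + 6/29)/(t² + 25). Integrate: linear → ln, quadratic → (1/2)ln + arctan: (3/29) ln|(t - 2)| - (3/58) ln(t² + 25) - (6/145) arctan(t/5) + C


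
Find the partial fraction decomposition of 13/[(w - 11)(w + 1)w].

Using cover-up method: α = 13/132, β = 13/12, γ = -13/11
Result: (13/132)/(w - 11) + (13/12)/(w + 1) - (13/11)/w


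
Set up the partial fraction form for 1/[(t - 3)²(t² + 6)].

Repeated linear + quadratic: P/(t - 3) + Q/(t - 3)² + (Rt + S)/(t² + 6)


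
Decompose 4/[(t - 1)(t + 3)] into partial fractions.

4/(t - 1)(t + 3) = P/(t - 1) + Q/(t + 3). P = 4/(1 + 3) = 1, Q = 4/(-3 - 1) = -1
Result: 1/(t - 1) - 1/(t + 3)


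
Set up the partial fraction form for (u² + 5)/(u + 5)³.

Repeated linear factor (power 3): A/(u + 5) + B/(u + 5)² + C/(u + 5)³


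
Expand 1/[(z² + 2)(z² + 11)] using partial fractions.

Coefficient matching gives P = R = 0, Q = 1/(11-2) = 1/9, S = -Q = -1/9
Result: (1/9)/(z² + 2) - (1/9)/(z² + 11)


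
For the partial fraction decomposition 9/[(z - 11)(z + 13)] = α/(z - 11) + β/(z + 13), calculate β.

Cover-up at z = -13: β = 9/(-13 - 11) = -9/24 = -3/8


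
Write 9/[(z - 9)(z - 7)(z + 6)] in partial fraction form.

Using cover-up method: P = 3/10, Q = -9/26, R = 3/65
Result: (3/10)/(z - 9) - (9/26)/(z - 7) + (3/65)/(z + 6)


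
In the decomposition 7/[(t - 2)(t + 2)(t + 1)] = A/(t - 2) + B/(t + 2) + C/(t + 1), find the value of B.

Cover-up at t = -2: B = 7/[(-2 - 2)(-2 + 1)] = 7/[(-4)(-1)] = 7/4


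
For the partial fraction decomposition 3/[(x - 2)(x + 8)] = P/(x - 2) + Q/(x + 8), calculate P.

Cover-up at x = 2: P = 3/(2 + 8) = 3/10


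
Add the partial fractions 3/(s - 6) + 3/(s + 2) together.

Common denominator (s - 6)(s + 2). Numerator: 3(s + 2) + 3(s - 6) = (3s + 6) + (3s - 18) = 6s - 12
Result: (6s - 12)/[(s - 6)(s + 2)]


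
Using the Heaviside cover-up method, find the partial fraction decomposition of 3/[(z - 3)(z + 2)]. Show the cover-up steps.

Cover (z - 3): set z=3, get α = 3/(3 + 2) = 3/5. Cover (z + 2): set z=-2, get β = 3/(-2 - 3) = -3/5.
Result: (3/5)/(z - 3) - (3/5)/(z + 2)


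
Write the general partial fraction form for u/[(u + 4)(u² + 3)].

Linear + irreducible quadratic: A/(u + 4) + (Bu + C)/(u² + 3)


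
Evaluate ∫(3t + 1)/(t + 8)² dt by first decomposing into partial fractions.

Decompose: A = 3, B = 3·(-8) + 1 = -23, so (3t + 1)/(t + 8)² = 3/(t + 8) - 23/(t + 8)². Integrate: ∫ A/(t + 8) dt = 3 ln|(t + 8)|; ∫ B/(t + 8)² dt = 23/(t + 8). Sum: 3 ln|(t + 8)| + 23/(t + 8) + C


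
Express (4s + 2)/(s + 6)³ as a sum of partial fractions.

(4s + 2) = P(s + 6)² + Q(s + 6) + R. At s = -6: R = 4·(-6) + 2 = -22. Coefficients: P = 0, Q = 4
Result: 4/(s + 6)² - 22/(s + 6)³


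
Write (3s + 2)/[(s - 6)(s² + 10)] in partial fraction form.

At s=6: α = (3·6 + 2)/(6² + 10) = 10/23. β = -α = -10/23, γ = 3 - 6·α = 9/23
Result: (10/23)/(s - 6) - ((10/23)s - 9/23)/(s² + 10)


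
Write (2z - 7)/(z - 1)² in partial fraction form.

(2z - 7) = α(z - 1) + β. At z = 1: β = 2·1 - 7 = -5. Coeff of z: α = 2
Result: 2/(z - 1) - 5/(z - 1)²


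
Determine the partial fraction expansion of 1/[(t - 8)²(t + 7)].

Cover-up at t=-7: R = 1/(-7 - 8)² = 1/225. Cover-up at t=8: Q = 1/(8 + 7) = 1/15. Comparing t² coeff: P = -R = -1/225
Result: (-1/225)/(t - 8) + (1/15)/(t - 8)² + (1/225)/(t + 7)


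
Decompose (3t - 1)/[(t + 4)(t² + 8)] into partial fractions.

At t=-4: α = (3·(-4) - 1)/((-4)² + 8) = -13/24. β = -α = 13/24, γ = 3 - (-4)·α = 5/6
Result: (-13/24)/(t + 4) + ((13/24)t + 5/6)/(t² + 8)


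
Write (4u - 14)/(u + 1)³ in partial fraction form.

(4u - 14) = α(u + 1)² + β(u + 1) + γ. At u = -1: γ = 4·(-1) - 14 = -18. Coefficients: α = 0, β = 4
Result: 4/(u + 1)² - 18/(u + 1)³


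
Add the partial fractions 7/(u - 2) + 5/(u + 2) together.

Common denominator (u - 2)(u + 2). Numerator: 7(u + 2) + 5(u - 2) = (7u + 14) + (5u - 10) = 12u + 4
Result: (12u + 4)/[(u - 2)(u + 2)]


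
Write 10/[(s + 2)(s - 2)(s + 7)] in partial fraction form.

Using cover-up method: A = -1/2, B = 5/18, C = 2/9
Result: (-1/2)/(s + 2) + (5/18)/(s - 2) + (2/9)/(s + 7)


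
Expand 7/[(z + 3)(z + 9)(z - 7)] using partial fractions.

Using cover-up method: A = -7/60, B = 7/96, C = 7/160
Result: (-7/60)/(z + 3) + (7/96)/(z + 9) + (7/160)/(z - 7)


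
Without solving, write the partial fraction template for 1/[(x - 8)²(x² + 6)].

Repeated linear + quadratic: P/(x - 8) + Q/(x - 8)² + (Rx + S)/(x² + 6)


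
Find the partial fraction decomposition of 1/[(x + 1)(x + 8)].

1/(x + 1)(x + 8) = A/(x + 1) + B/(x + 8). A = 1/(-1 + 8) = 1/7, B = 1/(-8 + 1) = -1/7
Result: (1/7)/(x + 1) - (1/7)/(x + 8)


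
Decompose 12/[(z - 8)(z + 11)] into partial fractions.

12/(z - 8)(z + 11) = P/(z - 8) + Q/(z + 11). P = 12/(8 + 11) = 12/19, Q = 12/(-11 - 8) = -12/19
Result: (12/19)/(z - 8) - (12/19)/(z + 11)


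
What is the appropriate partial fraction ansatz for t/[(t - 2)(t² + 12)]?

Linear + irreducible quadratic: α/(t - 2) + (βt + γ)/(t² + 12)


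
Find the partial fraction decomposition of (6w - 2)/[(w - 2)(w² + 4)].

At w=2: α = (6·2 - 2)/(2² + 4) = 5/4. β = -α = -5/4, γ = 6 - 2·α = 7/2
Result: (5/4)/(w - 2) - ((5/4)w - 7/2)/(w² + 4)


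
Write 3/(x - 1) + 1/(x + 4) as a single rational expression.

Common denominator (x - 1)(x + 4). Numerator: 3(x + 4) + 1(x - 1) = (3x + 12) + (x - 1) = 4x + 11
Result: (4x + 11)/[(x - 1)(x + 4)]


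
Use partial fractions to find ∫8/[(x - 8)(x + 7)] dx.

Decompose: 8/[(x - 8)(x + 7)] = (8/15)/(x - 8) - (8/15)/(x + 7). Integrate each term: (8/15) ln|(x - 8)| - (8/15) ln|(x + 7)| + C


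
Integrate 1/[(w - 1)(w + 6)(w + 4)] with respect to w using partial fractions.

Cover-up: A = 1/35, B = 1/14, C = -1/10. Decomposition: (1/35)/(w - 1) + (1/14)/(w + 6) - (1/10)/(w + 4). Integrate each term: (1/35) ln|(w - 1)| + (1/14) ln|(w + 6)| - (1/10) ln|(w + 4)| + C


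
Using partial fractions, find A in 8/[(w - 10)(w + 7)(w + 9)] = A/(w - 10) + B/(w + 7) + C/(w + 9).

Cover-up at w = 10: A = 8/[(10 + 7)(10 + 9)] = 8/[(17)(19)] = 8/323


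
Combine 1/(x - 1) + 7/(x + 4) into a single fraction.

Common denominator (x - 1)(x + 4). Numerator: 1(x + 4) + 7(x - 1) = (x + 4) + (7x - 7) = 8x - 3
Result: (8x - 3)/[(x - 1)(x + 4)]


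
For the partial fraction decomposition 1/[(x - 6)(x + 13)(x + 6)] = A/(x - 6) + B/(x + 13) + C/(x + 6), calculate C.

Cover-up at x = -6: C = 1/[(-6 - 6)(-6 + 13)] = 1/[(-12)(7)] = -1/84


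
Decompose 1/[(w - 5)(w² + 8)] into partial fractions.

Cover-up at w = 5: P = 1/(5² + 8) = 1/33. Then Q = -P = -1/33, R = -P·(0 + 5) = -5/33
Result: (1/33)/(w - 5) - ((1/33)w + 5/33)/(w² + 8)


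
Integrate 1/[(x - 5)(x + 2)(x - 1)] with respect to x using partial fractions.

Cover-up: α = 1/28, β = 1/21, γ = -1/12. Decomposition: (1/28)/(x - 5) + (1/21)/(x + 2) - (1/12)/(x - 1). Integrate each term: (1/28) ln|(x - 5)| + (1/21) ln|(x + 2)| - (1/12) ln|(x - 1)| + C


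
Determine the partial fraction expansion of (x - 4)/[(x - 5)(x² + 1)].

At x=5: α = (1·5 - 4)/(5² + 1) = 1/26. β = -α = -1/26, γ = 1 - 5·α = 21/26
Result: (1/26)/(x - 5) - ((1/26)x - 21/26)/(x² + 1)


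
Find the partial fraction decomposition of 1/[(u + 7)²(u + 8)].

Cover-up at u=-8: C = 1/(-8 + 7)² = 1. Cover-up at u=-7: B = 1/(-7 + 8) = 1. Comparing u² coeff: A = -C = -1
Result: -1/(u + 7) + 1/(u + 7)² + 1/(u + 8)


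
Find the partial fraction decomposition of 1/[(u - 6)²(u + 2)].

Cover-up at u=-2: R = 1/(-2 - 6)² = 1/64. Cover-up at u=6: Q = 1/(6 + 2) = 1/8. Comparing u² coeff: P = -R = -1/64
Result: (-1/64)/(u - 6) + (1/8)/(u - 6)² + (1/64)/(u + 2)


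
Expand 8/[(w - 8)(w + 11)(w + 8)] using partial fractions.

Using cover-up method: α = 1/38, β = 8/57, γ = -1/6
Result: (1/38)/(w - 8) + (8/57)/(w + 11) - (1/6)/(w + 8)


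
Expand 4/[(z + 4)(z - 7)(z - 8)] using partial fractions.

Using cover-up method: A = 1/33, B = -4/11, C = 1/3
Result: (1/33)/(z + 4) - (4/11)/(z - 7) + (1/3)/(z - 8)


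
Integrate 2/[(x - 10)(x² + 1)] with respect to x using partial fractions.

Cover-up at x=10: P = 2/(10²+1) = 2/101. Coeff matching: Q = -2/101, R = -20/101. Decomposition: (2/101)/(x - 10) - ((2/101)x + 20/101)/(x² + 1). Integrate: linear → ln, quadratic → (1/2)ln + arctan: (2/101) ln|(x - 10)| - (1/101) ln(x² + 1) - (20/101) arctan(x) + C


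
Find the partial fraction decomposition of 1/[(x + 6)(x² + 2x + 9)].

Cover-up at x = -6: α = 1/((-6)² + 2·(-6) + 9) = 1/33. Then β = -α = -1/33, γ = -α·(2 - 6) = 4/33
Result: (1/33)/(x + 6) - ((1/33)x - 4/33)/(x² + 2x + 9)


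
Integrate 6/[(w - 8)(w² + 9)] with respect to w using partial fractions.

Cover-up at w=8: α = 6/(8²+9) = 6/73. Coeff matching: β = -6/73, γ = -48/73. Decomposition: (6/73)/(w - 8) - ((6/73)w + 48/73)/(w² + 9). Integrate: linear → ln, quadratic → (1/2)ln + arctan: (6/73) ln|(w - 8)| - (3/73) ln(w² + 9) - (16/73) arctan(w/3) + C


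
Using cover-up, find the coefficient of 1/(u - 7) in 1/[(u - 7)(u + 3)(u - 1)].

Cover (u - 7), set u=7: 1/[(7 + 3)(7 - 1)] = 1/60


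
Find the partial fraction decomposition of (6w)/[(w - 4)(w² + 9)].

At w=4: P = (6·4 + 0)/(4² + 9) = 24/25. Q = -P = -24/25, R = 6 - 4·P = 54/25
Result: (24/25)/(w - 4) - ((24/25)w - 54/25)/(w² + 9)


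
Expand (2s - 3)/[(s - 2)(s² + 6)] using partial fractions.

At s=2: A = (2·2 - 3)/(2² + 6) = 1/10. B = -A = -1/10, C = 2 - 2·A = 9/5
Result: (1/10)/(s - 2) - ((1/10)s - 9/5)/(s² + 6)


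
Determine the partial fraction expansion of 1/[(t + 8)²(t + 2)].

Cover-up at t=-2: R = 1/(-2 + 8)² = 1/36. Cover-up at t=-8: Q = 1/(-8 + 2) = -1/6. Comparing t² coeff: P = -R = -1/36
Result: (-1/36)/(t + 8) - (1/6)/(t + 8)² + (1/36)/(t + 2)


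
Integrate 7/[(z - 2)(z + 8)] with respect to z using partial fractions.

Decompose: 7/[(z - 2)(z + 8)] = (7/10)/(z - 2) - (7/10)/(z + 8). Integrate each term: (7/10) ln|(z - 2)| - (7/10) ln|(z + 8)| + C


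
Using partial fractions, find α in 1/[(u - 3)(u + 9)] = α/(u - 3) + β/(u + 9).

Cover-up at u = 3: α = 1/(3 + 9) = 1/12


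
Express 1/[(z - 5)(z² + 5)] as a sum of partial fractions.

Cover-up at z = 5: α = 1/(5² + 5) = 1/30. Then β = -α = -1/30, γ = -α·(0 + 5) = -1/6
Result: (1/30)/(z - 5) - ((1/30)z + 1/6)/(z² + 5)


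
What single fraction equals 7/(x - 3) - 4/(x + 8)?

Common denominator (x - 3)(x + 8). Numerator: 7(x + 8) - 4(x - 3) = (7x + 56) - (4x - 12) = 3x + 68
Result: (3x + 68)/[(x - 3)(x + 8)]


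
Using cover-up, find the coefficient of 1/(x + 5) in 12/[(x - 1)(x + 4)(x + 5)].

Cover (x + 5), set x=-5: 12/[(-5 - 1)(-5 + 4)] = 2


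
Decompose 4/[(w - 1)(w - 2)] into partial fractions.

4/(w - 1)(w - 2) = A/(w - 1) + B/(w - 2). A = 4/(1 - 2) = -4, B = 4/(2 - 1) = 4
Result: -4/(w - 1) + 4/(w - 2)


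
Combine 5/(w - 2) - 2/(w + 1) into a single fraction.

Common denominator (w - 2)(w + 1). Numerator: 5(w + 1) - 2(w - 2) = (5w + 5) - (2w - 4) = 3w + 9
Result: (3w + 9)/[(w - 2)(w + 1)]


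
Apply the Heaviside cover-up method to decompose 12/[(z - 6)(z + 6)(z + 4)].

Cover (z - 6), z=6: α = 12/[(6 + 6)(6 + 4)] = 1/10. Cover (z + 6), z=-6: β = 12/[(-6 - 6)(-6 + 4)] = 1/2. Cover (z + 4), z=-4: γ = 12/[(-4 - 6)(-4 + 6)] = -3/5.
Result: (1/10)/(z - 6) + (1/2)/(z + 6) - (3/5)/(z + 4)


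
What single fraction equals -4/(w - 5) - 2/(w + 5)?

Common denominator (w - 5)(w + 5). Numerator: -4(w + 5) - 2(w - 5) = (-4w - 20) - (2w - 10) = -6w - 10
Result: (-6w - 10)/[(w - 5)(w + 5)]


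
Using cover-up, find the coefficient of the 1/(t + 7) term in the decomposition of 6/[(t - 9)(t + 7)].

Cover (t + 7), set t=-7: 6/((t - 9) at t=-7) = 6/(-16) = -3/8


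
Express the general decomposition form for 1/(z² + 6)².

Repeated quadratic factor: (αz + β)/(z² + 6) + (γz + δ)/(z² + 6)²


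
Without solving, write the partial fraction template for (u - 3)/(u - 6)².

Repeated linear factor: α/(u - 6) + β/(u - 6)²


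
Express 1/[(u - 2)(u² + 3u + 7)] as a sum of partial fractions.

Cover-up at u = 2: A = 1/(2² + 3·2 + 7) = 1/17. Then B = -A = -1/17, C = -A·(3 + 2) = -5/17
Result: (1/17)/(u - 2) - ((1/17)u + 5/17)/(u² + 3u + 7)


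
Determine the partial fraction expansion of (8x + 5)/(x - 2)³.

(8x + 5) = P(x - 2)² + Q(x - 2) + R. At x = 2: R = 8·2 + 5 = 21. Coefficients: P = 0, Q = 8
Result: 8/(x - 2)² + 21/(x - 2)³


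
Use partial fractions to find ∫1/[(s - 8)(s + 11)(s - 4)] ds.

Cover-up: A = 1/76, B = 1/285, C = -1/60. Decomposition: (1/76)/(s - 8) + (1/285)/(s + 11) - (1/60)/(s - 4). Integrate each term: (1/76) ln|(s - 8)| + (1/285) ln|(s + 11)| - (1/60) ln|(s - 4)| + C


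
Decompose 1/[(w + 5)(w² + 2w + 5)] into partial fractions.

Cover-up at w = -5: A = 1/((-5)² + 2·(-5) + 5) = 1/20. Then B = -A = -1/20, C = -A·(2 - 5) = 3/20
Result: (1/20)/(w + 5) - ((1/20)w - 3/20)/(w² + 2w + 5)


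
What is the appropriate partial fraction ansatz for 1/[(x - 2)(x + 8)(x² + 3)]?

Two linear + quadratic: P/(x - 2) + Q/(x + 8) + (Rx + S)/(x² + 3)


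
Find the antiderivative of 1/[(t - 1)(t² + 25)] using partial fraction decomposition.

Cover-up at t=1: A = 1/(1²+25) = 1/26. Coeff matching: B = -1/26, C = -1/26. Decomposition: (1/26)/(t - 1) - ((1/26)t + 1/26)/(t² + 25). Integrate: linear → ln, quadratic → (1/2)ln + arctan: (1/26) ln|(t - 1)| - (1/52) ln(t² + 25) - (1/130) arctan(t/5) + C


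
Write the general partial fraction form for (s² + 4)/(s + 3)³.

Repeated linear factor (power 3): α/(s + 3) + β/(s + 3)² + γ/(s + 3)³


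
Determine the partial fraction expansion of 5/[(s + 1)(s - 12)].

5/(s + 1)(s - 12) = α/(s + 1) + β/(s - 12). α = 5/(-1 - 12) = -5/13, β = 5/(12 + 1) = 5/13
Result: (-5/13)/(s + 1) + (5/13)/(s - 12)


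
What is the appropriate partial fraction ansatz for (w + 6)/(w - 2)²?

Repeated linear factor: α/(w - 2) + β/(w - 2)²


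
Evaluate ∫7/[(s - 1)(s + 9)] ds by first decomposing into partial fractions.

Decompose: 7/[(s - 1)(s + 9)] = (7/10)/(s - 1) - (7/10)/(s + 9). Integrate each term: (7/10) ln|(s - 1)| - (7/10) ln|(s + 9)| + C


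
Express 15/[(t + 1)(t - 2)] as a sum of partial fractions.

15/(t + 1)(t - 2) = A/(t + 1) + B/(t - 2). A = 15/(-1 - 2) = -5, B = 15/(2 + 1) = 5
Result: -5/(t + 1) + 5/(t - 2)


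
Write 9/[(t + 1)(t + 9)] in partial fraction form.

9/(t + 1)(t + 9) = α/(t + 1) + β/(t + 9). α = 9/(-1 + 9) = 9/8, β = 9/(-9 + 1) = -9/8
Result: (9/8)/(t + 1) - (9/8)/(t + 9)


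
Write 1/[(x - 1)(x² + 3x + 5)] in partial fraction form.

Cover-up at x = 1: A = 1/(1² + 3·1 + 5) = 1/9. Then B = -A = -1/9, C = -A·(3 + 1) = -4/9
Result: (1/9)/(x - 1) - ((1/9)x + 4/9)/(x² + 3x + 5)


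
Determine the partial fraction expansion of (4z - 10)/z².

(4z - 10) = Az + B. At z = 0: B = 4·0 - 10 = -10. Coeff of z: A = 4
Result: 4/z - 10/z²


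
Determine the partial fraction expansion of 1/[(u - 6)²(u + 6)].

Cover-up at u=-6: γ = 1/(-6 - 6)² = 1/144. Cover-up at u=6: β = 1/(6 + 6) = 1/12. Comparing u² coeff: α = -γ = -1/144
Result: (-1/144)/(u - 6) + (1/12)/(u - 6)² + (1/144)/(u + 6)


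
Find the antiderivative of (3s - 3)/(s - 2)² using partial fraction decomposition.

Decompose: A = 3, B = 3·2 - 3 = 3, so (3s - 3)/(s - 2)² = 3/(s - 2) + 3/(s - 2)². Integrate: ∫ A/(s - 2) ds = 3 ln|(s - 2)|; ∫ B/(s - 2)² ds = -3/(s - 2). Sum: 3 ln|(s - 2)| - 3/(s - 2) + C


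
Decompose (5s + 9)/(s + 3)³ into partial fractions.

(5s + 9) = P(s + 3)² + Q(s + 3) + R. At s = -3: R = 5·(-3) + 9 = -6. Coefficients: P = 0, Q = 5
Result: 5/(s + 3)² - 6/(s + 3)³


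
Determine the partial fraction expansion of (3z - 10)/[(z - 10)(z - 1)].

At z=10: A = (3·10 - 10)/(10 - 1) = 20/9. At z=1: B = (3·1 - 10)/(1 - 10) = 7/9
Result: (20/9)/(z - 10) + (7/9)/(z - 1)


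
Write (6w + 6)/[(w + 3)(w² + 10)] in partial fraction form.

At w=-3: α = (6·(-3) + 6)/((-3)² + 10) = -12/19. β = -α = 12/19, γ = 6 - (-3)·α = 78/19
Result: (-12/19)/(w + 3) + ((12/19)w + 78/19)/(w² + 10)


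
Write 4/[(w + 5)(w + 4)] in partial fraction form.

4/(w + 5)(w + 4) = A/(w + 5) + B/(w + 4). A = 4/(-5 + 4) = -4, B = 4/(-4 + 5) = 4
Result: -4/(w + 5) + 4/(w + 4)


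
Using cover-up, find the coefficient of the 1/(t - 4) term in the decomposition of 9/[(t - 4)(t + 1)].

Cover (t - 4), set t=4: 9/((t + 1) at t=4) = 9/(5) = 9/5


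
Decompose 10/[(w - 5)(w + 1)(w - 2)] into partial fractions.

Using cover-up method: A = 5/9, B = 5/9, C = -10/9
Result: (5/9)/(w - 5) + (5/9)/(w + 1) - (10/9)/(w - 2)


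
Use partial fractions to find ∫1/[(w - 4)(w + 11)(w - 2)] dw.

Cover-up: A = 1/30, B = 1/195, C = -1/26. Decomposition: (1/30)/(w - 4) + (1/195)/(w + 11) - (1/26)/(w - 2). Integrate each term: (1/30) ln|(w - 4)| + (1/195) ln|(w + 11)| - (1/26) ln|(w - 2)| + C


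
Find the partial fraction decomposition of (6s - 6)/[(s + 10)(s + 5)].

At s=-10: A = (6·(-10) - 6)/(-10 + 5) = 66/5. At s=-5: B = (6·(-5) - 6)/(-5 + 10) = -36/5
Result: (66/5)/(s + 10) - (36/5)/(s + 5)


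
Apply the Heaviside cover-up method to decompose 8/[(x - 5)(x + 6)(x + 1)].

Cover (x - 5), x=5: A = 8/[(5 + 6)(5 + 1)] = 4/33. Cover (x + 6), x=-6: B = 8/[(-6 - 5)(-6 + 1)] = 8/55. Cover (x + 1), x=-1: C = 8/[(-1 - 5)(-1 + 6)] = -4/15.
Result: (4/33)/(x - 5) + (8/55)/(x + 6) - (4/15)/(x + 1)


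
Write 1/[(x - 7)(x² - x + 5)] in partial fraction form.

Cover-up at x = 7: α = 1/(7² - 1·7 + 5) = 1/47. Then β = -α = -1/47, γ = -α·(-1 + 7) = -6/47
Result: (1/47)/(x - 7) - ((1/47)x + 6/47)/(x² - x + 5)


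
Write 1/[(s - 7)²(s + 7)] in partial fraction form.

Cover-up at s=-7: C = 1/(-7 - 7)² = 1/196. Cover-up at s=7: B = 1/(7 + 7) = 1/14. Comparing s² coeff: A = -C = -1/196
Result: (-1/196)/(s - 7) + (1/14)/(s - 7)² + (1/196)/(s + 7)


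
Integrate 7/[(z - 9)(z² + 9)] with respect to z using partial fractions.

Cover-up at z=9: α = 7/(9²+9) = 7/90. Coeff matching: β = -7/90, γ = -7/10. Decomposition: (7/90)/(z - 9) - ((7/90)z + 7/10)/(z² + 9). Integrate: linear → ln, quadratic → (1/2)ln + arctan: (7/90) ln|(z - 9)| - (7/180) ln(z² + 9) - (7/30) arctan(z/3) + C


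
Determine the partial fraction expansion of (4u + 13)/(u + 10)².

(4u + 13) = P(u + 10) + Q. At u = -10: Q = 4·(-10) + 13 = -27. Coeff of u: P = 4
Result: 4/(u + 10) - 27/(u + 10)²


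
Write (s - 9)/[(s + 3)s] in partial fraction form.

At s=-3: α = (1·(-3) - 9)/(-3 - 0) = 4. At s=0: β = (1·0 - 9)/(0 + 3) = -3
Result: 4/(s + 3) - 3/s


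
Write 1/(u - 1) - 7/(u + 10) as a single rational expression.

Common denominator (u - 1)(u + 10). Numerator: 1(u + 10) - 7(u - 1) = (u + 10) - (7u - 7) = -6u + 17
Result: (-6u + 17)/[(u - 1)(u + 10)]


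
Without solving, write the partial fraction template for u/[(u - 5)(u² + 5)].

Linear + irreducible quadratic: A/(u - 5) + (Bu + C)/(u² + 5)


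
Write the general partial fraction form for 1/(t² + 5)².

Repeated quadratic factor: (Pt + Q)/(t² + 5) + (Rt + S)/(t² + 5)²


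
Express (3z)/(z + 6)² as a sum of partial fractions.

(3z) = P(z + 6) + Q. At z = -6: Q = 3·(-6) + 0 = -18. Coeff of z: P = 3
Result: 3/(z + 6) - 18/(z + 6)²


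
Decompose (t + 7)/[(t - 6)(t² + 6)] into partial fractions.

At t=6: α = (1·6 + 7)/(6² + 6) = 13/42. β = -α = -13/42, γ = 1 - 6·α = -6/7
Result: (13/42)/(t - 6) - ((13/42)t + 6/7)/(t² + 6)


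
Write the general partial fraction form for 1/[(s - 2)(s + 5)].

Distinct linear factors: P/(s - 2) + Q/(s + 5)


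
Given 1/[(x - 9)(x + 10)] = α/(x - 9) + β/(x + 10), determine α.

Cover-up at x = 9: α = 1/(9 + 10) = 1/19


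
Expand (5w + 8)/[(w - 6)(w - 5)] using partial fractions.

At w=6: P = (5·6 + 8)/(6 - 5) = 38. At w=5: Q = (5·5 + 8)/(5 - 6) = -33
Result: 38/(w - 6) - 33/(w - 5)


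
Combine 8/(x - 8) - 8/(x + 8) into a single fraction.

Common denominator (x - 8)(x + 8). Numerator: 8(x + 8) - 8(x - 8) = (8x + 64) - (8x - 64) = 128
Result: (128)/[(x - 8)(x + 8)]


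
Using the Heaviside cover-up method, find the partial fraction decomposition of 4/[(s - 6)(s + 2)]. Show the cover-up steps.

Cover (s - 6): set s=6, get α = 4/(6 + 2) = 1/2. Cover (s + 2): set s=-2, get β = 4/(-2 - 6) = -1/2.
Result: (1/2)/(s - 6) - (1/2)/(s + 2)


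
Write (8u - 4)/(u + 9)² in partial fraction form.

(8u - 4) = P(u + 9) + Q. At u = -9: Q = 8·(-9) - 4 = -76. Coeff of u: P = 8
Result: 8/(u + 9) - 76/(u + 9)²


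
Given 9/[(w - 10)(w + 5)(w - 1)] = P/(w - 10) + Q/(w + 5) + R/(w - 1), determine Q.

Cover-up at w = -5: Q = 9/[(-5 - 10)(-5 - 1)] = 9/[(-15)(-6)] = 9/90 = 1/10


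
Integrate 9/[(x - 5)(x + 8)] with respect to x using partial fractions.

Decompose: 9/[(x - 5)(x + 8)] = (9/13)/(x - 5) - (9/13)/(x + 8). Integrate each term: (9/13) ln|(x - 5)| - (9/13) ln|(x + 8)| + C


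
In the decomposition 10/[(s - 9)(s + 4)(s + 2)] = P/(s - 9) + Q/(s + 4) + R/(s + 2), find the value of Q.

Cover-up at s = -4: Q = 10/[(-4 - 9)(-4 + 2)] = 10/[(-13)(-2)] = 10/26 = 5/13


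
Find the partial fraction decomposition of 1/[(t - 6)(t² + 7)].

Cover-up at t = 6: α = 1/(6² + 7) = 1/43. Then β = -α = -1/43, γ = -α·(0 + 6) = -6/43
Result: (1/43)/(t - 6) - ((1/43)t + 6/43)/(t² + 7)


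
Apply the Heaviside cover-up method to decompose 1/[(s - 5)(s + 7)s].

Cover (s - 5), s=5: A = 1/[(5 + 7)(5 - 0)] = 1/60. Cover (s + 7), s=-7: B = 1/[(-7 - 5)(-7 - 0)] = 1/84. Cover s, s=0: C = 1/[(0 - 5)(0 + 7)] = -1/35.
Result: (1/60)/(s - 5) + (1/84)/(s + 7) - (1/35)/s


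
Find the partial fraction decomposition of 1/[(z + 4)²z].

Cover-up at z=0: γ = 1/(0 + 4)² = 1/16. Cover-up at z=-4: β = 1/(-4 - 0) = -1/4. Comparing z² coeff: α = -γ = -1/16
Result: (-1/16)/(z + 4) - (1/4)/(z + 4)² + (1/16)/z


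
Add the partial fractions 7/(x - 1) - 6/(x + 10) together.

Common denominator (x - 1)(x + 10). Numerator: 7(x + 10) - 6(x - 1) = (7x + 70) - (6x - 6) = x + 76
Result: (x + 76)/[(x - 1)(x + 10)]


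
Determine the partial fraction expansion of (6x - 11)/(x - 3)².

(6x - 11) = α(x - 3) + β. At x = 3: β = 6·3 - 11 = 7. Coeff of x: α = 6
Result: 6/(x - 3) + 7/(x - 3)²


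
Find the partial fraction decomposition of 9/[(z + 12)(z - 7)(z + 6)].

Using cover-up method: α = 3/38, β = 9/247, γ = -3/26
Result: (3/38)/(z + 12) + (9/247)/(z - 7) - (3/26)/(z + 6)


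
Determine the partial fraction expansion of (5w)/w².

(5w) = αw + β. At w = 0: β = 5·0 + 0 = 0. Coeff of w: α = 5
Result: 5/w


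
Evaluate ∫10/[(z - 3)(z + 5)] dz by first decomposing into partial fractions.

Decompose: 10/[(z - 3)(z + 5)] = (5/4)/(z - 3) - (5/4)/(z + 5). Integrate each term: (5/4) ln|(z - 3)| - (5/4) ln|(z + 5)| + C


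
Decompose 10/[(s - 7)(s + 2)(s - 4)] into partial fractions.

Using cover-up method: α = 10/27, β = 5/27, γ = -5/9
Result: (10/27)/(s - 7) + (5/27)/(s + 2) - (5/9)/(s - 4)


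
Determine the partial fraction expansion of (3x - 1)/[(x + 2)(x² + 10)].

At x=-2: α = (3·(-2) - 1)/((-2)² + 10) = -1/2. β = -α = 1/2, γ = 3 - (-2)·α = 2
Result: (-1/2)/(x + 2) + ((1/2)x + 2)/(x² + 10)


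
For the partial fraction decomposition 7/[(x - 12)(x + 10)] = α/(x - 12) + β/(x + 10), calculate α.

Cover-up at x = 12: α = 7/(12 + 10) = 7/22


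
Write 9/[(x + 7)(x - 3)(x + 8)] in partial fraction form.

Using cover-up method: α = -9/10, β = 9/110, γ = 9/11
Result: (-9/10)/(x + 7) + (9/110)/(x - 3) + (9/11)/(x + 8)


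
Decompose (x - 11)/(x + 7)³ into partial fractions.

(x - 11) = A(x + 7)² + B(x + 7) + C. At x = -7: C = 1·(-7) - 11 = -18. Coefficients: A = 0, B = 1
Result: 1/(x + 7)² - 18/(x + 7)³


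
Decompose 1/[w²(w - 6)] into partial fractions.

Cover-up at w=6: γ = 1/(6 - 0)² = 1/36. Cover-up at w=0: β = 1/(0 - 6) = -1/6. Comparing w² coeff: α = -γ = -1/36
Result: (-1/36)/w - (1/6)/w² + (1/36)/(w - 6)


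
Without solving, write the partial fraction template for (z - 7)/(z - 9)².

Repeated linear factor: α/(z - 9) + β/(z - 9)²


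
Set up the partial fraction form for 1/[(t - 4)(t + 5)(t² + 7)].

Two linear + quadratic: P/(t - 4) + Q/(t + 5) + (Rt + S)/(t² + 7)


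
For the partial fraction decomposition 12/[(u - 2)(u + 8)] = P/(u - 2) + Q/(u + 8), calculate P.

Cover-up at u = 2: P = 12/(2 + 8) = 12/10 = 6/5


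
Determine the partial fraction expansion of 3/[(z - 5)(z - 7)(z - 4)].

Using cover-up method: A = -3/2, B = 1/2, C = 1
Result: (-3/2)/(z - 5) + (1/2)/(z - 7) + 1/(z - 4)


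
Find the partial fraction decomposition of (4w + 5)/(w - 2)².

(4w + 5) = A(w - 2) + B. At w = 2: B = 4·2 + 5 = 13. Coeff of w: A = 4
Result: 4/(w - 2) + 13/(w - 2)²


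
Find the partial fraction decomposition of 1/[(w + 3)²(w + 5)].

Cover-up at w=-5: C = 1/(-5 + 3)² = 1/4. Cover-up at w=-3: B = 1/(-3 + 5) = 1/2. Comparing w² coeff: A = -C = -1/4
Result: (-1/4)/(w + 3) + (1/2)/(w + 3)² + (1/4)/(w + 5)


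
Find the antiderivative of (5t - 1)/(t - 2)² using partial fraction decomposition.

Decompose: P = 5, Q = 5·2 - 1 = 9, so (5t - 1)/(t - 2)² = 5/(t - 2) + 9/(t - 2)². Integrate: ∫ P/(t - 2) dt = 5 ln|(t - 2)|; ∫ Q/(t - 2)² dt = -9/(t - 2). Sum: 5 ln|(t - 2)| - 9/(t - 2) + C


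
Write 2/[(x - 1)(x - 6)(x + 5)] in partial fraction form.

Using cover-up method: P = -1/15, Q = 2/55, R = 1/33
Result: (-1/15)/(x - 1) + (2/55)/(x - 6) + (1/33)/(x + 5)


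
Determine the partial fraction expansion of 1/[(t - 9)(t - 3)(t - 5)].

Using cover-up method: α = 1/24, β = 1/12, γ = -1/8
Result: (1/24)/(t - 9) + (1/12)/(t - 3) - (1/8)/(t - 5)


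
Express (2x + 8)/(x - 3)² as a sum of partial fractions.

(2x + 8) = A(x - 3) + B. At x = 3: B = 2·3 + 8 = 14. Coeff of x: A = 2
Result: 2/(x - 3) + 14/(x - 3)²


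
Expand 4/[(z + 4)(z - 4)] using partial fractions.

4/(z + 4)(z - 4) = A/(z + 4) + B/(z - 4). A = 4/(-4 - 4) = -1/2, B = 4/(4 + 4) = 1/2
Result: (-1/2)/(z + 4) + (1/2)/(z - 4)


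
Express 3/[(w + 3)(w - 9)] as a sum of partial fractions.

3/(w + 3)(w - 9) = P/(w + 3) + Q/(w - 9). P = 3/(-3 - 9) = -1/4, Q = 3/(9 + 3) = 1/4
Result: (-1/4)/(w + 3) + (1/4)/(w - 9)


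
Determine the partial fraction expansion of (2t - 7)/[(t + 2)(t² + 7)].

At t=-2: P = (2·(-2) - 7)/((-2)² + 7) = -1. Q = -P = 1, R = 2 - (-2)·P = 0
Result: -1/(t + 2) + (t)/(t² + 7)


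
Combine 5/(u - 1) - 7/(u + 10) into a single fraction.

Common denominator (u - 1)(u + 10). Numerator: 5(u + 10) - 7(u - 1) = (5u + 50) - (7u - 7) = -2u + 57
Result: (-2u + 57)/[(u - 1)(u + 10)]


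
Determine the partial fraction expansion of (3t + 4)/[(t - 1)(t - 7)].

At t=1: P = (3·1 + 4)/(1 - 7) = -7/6. At t=7: Q = (3·7 + 4)/(7 - 1) = 25/6
Result: (-7/6)/(t - 1) + (25/6)/(t - 7)


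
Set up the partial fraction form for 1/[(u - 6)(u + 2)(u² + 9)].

Two linear + quadratic: A/(u - 6) + B/(u + 2) + (Cu + D)/(u² + 9)


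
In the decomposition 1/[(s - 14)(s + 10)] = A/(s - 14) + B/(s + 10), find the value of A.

Cover-up at s = 14: A = 1/(14 + 10) = 1/24


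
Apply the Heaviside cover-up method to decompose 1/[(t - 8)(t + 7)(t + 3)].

Cover (t - 8), t=8: α = 1/[(8 + 7)(8 + 3)] = 1/165. Cover (t + 7), t=-7: β = 1/[(-7 - 8)(-7 + 3)] = 1/60. Cover (t + 3), t=-3: γ = 1/[(-3 - 8)(-3 + 7)] = -1/44.
Result: (1/165)/(t - 8) + (1/60)/(t + 7) - (1/44)/(t + 3)
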